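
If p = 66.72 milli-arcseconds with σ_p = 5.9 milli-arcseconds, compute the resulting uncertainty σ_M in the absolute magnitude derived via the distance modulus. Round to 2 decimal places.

σ_M = 0.19 mag

M = m − 5 log₁₀ d + 5 = m + 5 log₁₀ p + 5, so ∂M/∂p = 5/(p ln 10).
σ_M = (5/ln 10) · (σ_p/p) = 2.1715 × 5.9/66.72 = 2.1715 × 0.088429 = 0.19202.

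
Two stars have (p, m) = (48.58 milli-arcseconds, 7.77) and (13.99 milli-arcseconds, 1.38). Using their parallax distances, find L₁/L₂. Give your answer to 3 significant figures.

L₁/L₂ = 0.000231

d₁ = 1/p₁ = 1/0.04858″ = 20.585 pc; d₂ = 1/p₂ = 1/0.01399″ = 71.48 pc.
M₁ = m₁ − 5 log₁₀ d₁ + 5 = 7.77 − 6.5678 + 5 = 6.2022.
M₂ = 1.38 − 9.2709 + 5 = -2.8909.
L₁/L₂ = 10^(0.4(M₂ − M₁)) = 10^(0.4 × (-9.0931)) = 10^(-3.63724) = 0.00023055.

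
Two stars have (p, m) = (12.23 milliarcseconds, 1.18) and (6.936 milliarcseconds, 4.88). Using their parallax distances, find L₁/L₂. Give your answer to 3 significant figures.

L₁/L₂ = 9.71

d₁ = 1/p₁ = 1/0.01223″ = 81.766 pc; d₂ = 1/p₂ = 1/0.006936″ = 144.18 pc.
M₁ = m₁ − 5 log₁₀ d₁ + 5 = 1.18 − 9.5629 + 5 = -3.3829.
M₂ = 4.88 − 10.7945 + 5 = -0.9145.
L₁/L₂ = 10^(0.4(M₂ − M₁)) = 10^(0.4 × 2.4684) = 10^0.98736 = 9.7131.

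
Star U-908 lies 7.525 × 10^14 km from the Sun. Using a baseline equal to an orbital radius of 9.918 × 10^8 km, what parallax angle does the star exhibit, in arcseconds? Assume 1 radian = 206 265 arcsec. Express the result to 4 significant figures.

θ ≈ B/d = (9.918 × 10^8) / (7.525 × 10^14) = 1.3180 × 10^-6 rad.
In arcseconds: 1.3180 × 10^-6 × 206265 = 0.27186″.

0.2719 arcsec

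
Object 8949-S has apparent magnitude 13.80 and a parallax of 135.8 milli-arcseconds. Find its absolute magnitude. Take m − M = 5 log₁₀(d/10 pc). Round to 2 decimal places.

M = 14.46

d = 1/p = 1/0.1358″ = 7.3638 pc.
m − M = 5 log₁₀(7.3638) − 5 = 4.3355 − 5 = -0.6645.
M = m − (m − M) = 13.80 − (-0.6645) = 14.46.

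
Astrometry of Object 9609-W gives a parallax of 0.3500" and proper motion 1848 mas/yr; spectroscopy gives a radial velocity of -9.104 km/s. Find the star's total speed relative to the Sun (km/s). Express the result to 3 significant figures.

d = 1/p = 1/0.3500″ = 2.8571 pc.
μ = 1848 mas/yr = 1.848 ″/yr.
v_t = 4.740 μ d = 4.740 × 1.848 × 2.8571 = 25.027 km/s.
v = √(v_r² + v_t²) = √((-9.104)² + 25.027²) = √709.234 = 26.631 km/s.

26.6 km/s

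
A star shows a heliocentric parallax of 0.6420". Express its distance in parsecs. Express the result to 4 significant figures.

d = 1/p = 1/0.6420 = 1.5576 pc.

1.558 pc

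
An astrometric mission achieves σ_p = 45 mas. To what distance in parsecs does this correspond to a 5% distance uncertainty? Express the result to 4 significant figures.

1.111 pc

σ_d/d = σ_p/p, so the condition is σ_p/p ≤ 0.05, i.e. p ≥ σ_p/0.05.
p_min = 45/0.05 = 900 mas = 0.9 arcsec.
d_max = 1/p_min = 1/0.9 = 1.1111 pc.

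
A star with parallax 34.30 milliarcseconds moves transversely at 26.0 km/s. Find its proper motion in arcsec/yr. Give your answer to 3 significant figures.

d = 1/p = 1/0.03430″ = 29.155 pc.
μ = v_t / (4.74 d) = 26.0 / (4.74 × 29.155) = 26.0 / 138.19 = 0.18815 ″/yr.

0.188 arcsec/yr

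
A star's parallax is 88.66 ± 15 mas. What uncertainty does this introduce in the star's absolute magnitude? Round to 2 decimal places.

σ_M = 0.37 mag

M = m − 5 log₁₀ d + 5 = m + 5 log₁₀ p + 5, so ∂M/∂p = 5/(p ln 10).
σ_M = (5/ln 10) · (σ_p/p) = 2.1715 × 15/88.66 = 2.1715 × 0.16919 = 0.3674.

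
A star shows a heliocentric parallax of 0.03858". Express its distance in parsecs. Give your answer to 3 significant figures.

d = 1/p = 1/0.03858 = 25.92 pc.

25.9 pc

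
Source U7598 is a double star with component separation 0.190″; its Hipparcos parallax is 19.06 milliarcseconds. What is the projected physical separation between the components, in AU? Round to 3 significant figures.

9.97 AU

d = 1/p = 1/0.01906″ = 52.466 pc.
At distance d (pc), an angle of θ arcsec spans θ·d AU: s = 0.190 × 52.466 = 9.9685 AU.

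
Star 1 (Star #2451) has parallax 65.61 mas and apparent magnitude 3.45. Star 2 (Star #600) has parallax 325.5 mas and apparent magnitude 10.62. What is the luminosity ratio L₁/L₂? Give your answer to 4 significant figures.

d₁ = 1/p₁ = 1/0.06561″ = 15.242 pc; d₂ = 1/p₂ = 1/0.3255″ = 3.0722 pc.
M₁ = m₁ − 5 log₁₀ d₁ + 5 = 3.45 − 5.9152 + 5 = 2.5348.
M₂ = 10.62 − 2.4372 + 5 = 13.1828.
L₁/L₂ = 10^(0.4(M₂ − M₁)) = 10^(0.4 × 10.6480) = 10^4.25920 = 18164.

L₁/L₂ = 18160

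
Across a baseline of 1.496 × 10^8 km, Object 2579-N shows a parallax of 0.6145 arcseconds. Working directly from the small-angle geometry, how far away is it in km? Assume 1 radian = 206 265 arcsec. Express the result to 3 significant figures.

5.02 × 10^13 km

θ = 0.6145″ = 0.6145/206265 = 2.9792 × 10^-6 rad.
d = B/θ = (1.496 × 10^8) / (2.9792 × 10^-6) = 5.0215 × 10^13 km.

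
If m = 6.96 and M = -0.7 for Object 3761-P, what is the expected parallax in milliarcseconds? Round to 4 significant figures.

2.938 mas

m − M = 6.96 − (-0.7) = 7.66.
d = 10^((m−M)/5 + 1) = 10^2.532 = 340.41 pc.
p = 1/d = 1/340.41 = 0.0029376 arcsec = 2.9376 mas.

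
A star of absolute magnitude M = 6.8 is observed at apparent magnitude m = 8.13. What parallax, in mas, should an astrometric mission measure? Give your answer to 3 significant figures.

m − M = 8.13 − 6.8 = 1.33.
d = 10^((m−M)/5 + 1) = 10^1.266 = 18.45 pc.
p = 1/d = 1/18.45 = 0.054201 arcsec = 54.201 mas.

54.2 mas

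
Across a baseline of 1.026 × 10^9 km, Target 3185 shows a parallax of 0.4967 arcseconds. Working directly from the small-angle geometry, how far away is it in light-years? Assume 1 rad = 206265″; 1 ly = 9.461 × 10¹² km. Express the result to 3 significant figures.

θ = 0.4967″ = 0.4967/206265 = 2.4081 × 10^-6 rad.
d = B/θ = (1.026 × 10^9) / (2.4081 × 10^-6) = 4.2606 × 10^14 km = (4.2606 × 10^14) / (9.461 × 10^12) ly = 45.033 ly.

45.0 ly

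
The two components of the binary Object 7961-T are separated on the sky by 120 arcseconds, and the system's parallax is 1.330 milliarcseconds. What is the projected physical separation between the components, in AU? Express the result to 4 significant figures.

90230 AU

d = 1/p = 1/0.001330″ = 751.88 pc.
At distance d (pc), an angle of θ arcsec spans θ·d AU: s = 120 × 751.88 = 90226 AU.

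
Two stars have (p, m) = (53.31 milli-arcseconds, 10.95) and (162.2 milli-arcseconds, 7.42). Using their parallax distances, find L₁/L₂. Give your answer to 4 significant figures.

d₁ = 1/p₁ = 1/0.05331″ = 18.758 pc; d₂ = 1/p₂ = 1/0.1622″ = 6.1652 pc.
M₁ = m₁ − 5 log₁₀ d₁ + 5 = 10.95 − 6.3659 + 5 = 9.5841.
M₂ = 7.42 − 3.9497 + 5 = 8.4703.
L₁/L₂ = 10^(0.4(M₂ − M₁)) = 10^(0.4 × (-1.1138)) = 10^(-0.44552) = 0.35849.

L₁/L₂ = 0.3585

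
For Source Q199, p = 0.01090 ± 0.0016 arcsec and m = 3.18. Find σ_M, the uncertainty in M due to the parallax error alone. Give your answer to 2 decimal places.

M = m − 5 log₁₀ d + 5 = m + 5 log₁₀ p + 5, so ∂M/∂p = 5/(p ln 10).
σ_M = (5/ln 10) · (σ_p/p) = 2.1715 × 0.0016/0.01090 = 2.1715 × 0.14679 = 0.31875.

σ_M = 0.32 mag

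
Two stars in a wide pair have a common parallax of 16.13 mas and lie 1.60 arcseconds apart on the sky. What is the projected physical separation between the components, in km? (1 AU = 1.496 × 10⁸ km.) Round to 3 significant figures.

1.48 × 10^10 km

d = 1/p = 1/0.01613″ = 61.996 pc.
At distance d (pc), an angle of θ arcsec spans θ·d AU: s = 1.60 × 61.996 = 99.194 AU.
= 99.194 × 1.496 × 10⁸ km = 1.4839 × 10^10 km.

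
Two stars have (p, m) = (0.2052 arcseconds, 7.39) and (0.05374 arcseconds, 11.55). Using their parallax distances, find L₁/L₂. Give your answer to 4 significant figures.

L₁/L₂ = 3.164

d₁ = 1/p₁ = 1/0.2052″ = 4.8733 pc; d₂ = 1/p₂ = 1/0.05374″ = 18.608 pc.
M₁ = m₁ − 5 log₁₀ d₁ + 5 = 7.39 − 3.4391 + 5 = 8.9509.
M₂ = 11.55 − 6.3485 + 5 = 10.2015.
L₁/L₂ = 10^(0.4(M₂ − M₁)) = 10^(0.4 × 1.2506) = 10^0.50024 = 3.164.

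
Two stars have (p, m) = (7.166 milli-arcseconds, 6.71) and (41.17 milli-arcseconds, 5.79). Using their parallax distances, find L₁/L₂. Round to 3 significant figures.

d₁ = 1/p₁ = 1/0.007166″ = 139.55 pc; d₂ = 1/p₂ = 1/0.04117″ = 24.29 pc.
M₁ = m₁ − 5 log₁₀ d₁ + 5 = 6.71 − 10.7236 + 5 = 0.9864.
M₂ = 5.79 − 6.9271 + 5 = 3.8629.
L₁/L₂ = 10^(0.4(M₂ − M₁)) = 10^(0.4 × 2.8765) = 10^1.15060 = 14.145.

L₁/L₂ = 14.1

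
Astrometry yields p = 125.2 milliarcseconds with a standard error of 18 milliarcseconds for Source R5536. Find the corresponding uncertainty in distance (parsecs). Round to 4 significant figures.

d = 1/p, so σ_d = σ_p / p².
σ_d = 0.0180 / (0.1252)² = 0.0180 / 0.015675 = 1.1483 pc.

1.148 pc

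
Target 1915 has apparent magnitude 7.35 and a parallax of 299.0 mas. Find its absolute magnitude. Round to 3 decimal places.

d = 1/p = 1/0.2990″ = 3.3445 pc.
m − M = 5 log₁₀(3.3445) − 5 = 2.6217 − 5 = -2.3783.
M = m − (m − M) = 7.35 − (-2.3783) = 9.728.

M = 9.728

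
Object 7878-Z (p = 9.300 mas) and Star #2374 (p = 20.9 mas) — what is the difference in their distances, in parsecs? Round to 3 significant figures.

59.7 pc

d_A = 1/0.009300″ = 107.53 pc; d_B = 1/0.02090″ = 47.847 pc.
|d_B − d_A| = |47.847 − 107.53| = 59.683 pc.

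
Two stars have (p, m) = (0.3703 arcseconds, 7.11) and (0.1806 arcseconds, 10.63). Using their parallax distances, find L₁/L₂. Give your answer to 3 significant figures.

L₁/L₂ = 6.09

d₁ = 1/p₁ = 1/0.3703″ = 2.7005 pc; d₂ = 1/p₂ = 1/0.1806″ = 5.5371 pc.
M₁ = m₁ − 5 log₁₀ d₁ + 5 = 7.11 − 2.1572 + 5 = 9.9528.
M₂ = 10.63 − 3.7164 + 5 = 11.9136.
L₁/L₂ = 10^(0.4(M₂ − M₁)) = 10^(0.4 × 1.9608) = 10^0.78432 = 6.0858.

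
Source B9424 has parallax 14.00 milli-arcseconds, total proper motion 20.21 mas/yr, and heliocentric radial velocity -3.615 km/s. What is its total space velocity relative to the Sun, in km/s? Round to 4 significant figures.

7.739 km/s

d = 1/p = 1/0.01400″ = 71.429 pc.
μ = 20.21 mas/yr = 0.02021 ″/yr.
v_t = 4.740 μ d = 4.740 × 0.02021 × 71.429 = 6.8426 km/s.
v = √(v_r² + v_t²) = √((-3.615)² + 6.8426²) = √59.8894 = 7.7388 km/s.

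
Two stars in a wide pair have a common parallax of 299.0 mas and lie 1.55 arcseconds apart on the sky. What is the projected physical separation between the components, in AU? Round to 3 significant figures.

5.18 AU

d = 1/p = 1/0.2990″ = 3.3445 pc.
At distance d (pc), an angle of θ arcsec spans θ·d AU: s = 1.55 × 3.3445 = 5.184 AU.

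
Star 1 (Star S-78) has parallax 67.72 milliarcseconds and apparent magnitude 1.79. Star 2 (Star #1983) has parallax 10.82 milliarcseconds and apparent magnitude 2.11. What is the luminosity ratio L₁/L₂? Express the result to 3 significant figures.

d₁ = 1/p₁ = 1/0.06772″ = 14.767 pc; d₂ = 1/p₂ = 1/0.01082″ = 92.421 pc.
M₁ = m₁ − 5 log₁₀ d₁ + 5 = 1.79 − 5.8465 + 5 = 0.9435.
M₂ = 2.11 − 9.8289 + 5 = -2.7189.
L₁/L₂ = 10^(0.4(M₂ − M₁)) = 10^(0.4 × (-3.6624)) = 10^(-1.46496) = 0.03428.

L₁/L₂ = 0.0343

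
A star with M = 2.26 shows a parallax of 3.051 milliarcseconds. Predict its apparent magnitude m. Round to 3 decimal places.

d = 1/p = 1/0.003051″ = 327.76 pc.
m − M = 5 log₁₀ d − 5 = 5 log₁₀(327.76) − 5 = 12.5778 − 5 = 7.5778.
m = M + (m − M) = 2.26 + 7.5778 = 9.838.

m = 9.838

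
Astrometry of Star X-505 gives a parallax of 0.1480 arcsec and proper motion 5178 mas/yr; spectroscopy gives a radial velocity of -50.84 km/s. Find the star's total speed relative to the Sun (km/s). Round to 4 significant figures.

d = 1/p = 1/0.1480″ = 6.7568 pc.
μ = 5178 mas/yr = 5.178 ″/yr.
v_t = 4.740 μ d = 4.740 × 5.178 × 6.7568 = 165.84 km/s.
v = √(v_r² + v_t²) = √((-50.84)² + 165.84²) = √30087.6 = 173.46 km/s.

173.5 km/s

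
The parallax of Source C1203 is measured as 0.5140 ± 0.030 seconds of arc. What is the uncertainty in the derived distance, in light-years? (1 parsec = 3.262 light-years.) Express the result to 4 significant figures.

d = 1/p, so σ_d = σ_p / p².
σ_d = 0.0300 / (0.5140)² = 0.0300 / 0.2642 = 0.11355 pc = 0.11355 × 3.262 ly = 0.3704 ly.

0.3704 ly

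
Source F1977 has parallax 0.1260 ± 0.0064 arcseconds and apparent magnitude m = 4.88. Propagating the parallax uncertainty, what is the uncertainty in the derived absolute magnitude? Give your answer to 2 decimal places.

σ_M = 0.11 mag

M = m − 5 log₁₀ d + 5 = m + 5 log₁₀ p + 5, so ∂M/∂p = 5/(p ln 10).
σ_M = (5/ln 10) · (σ_p/p) = 2.1715 × 0.0064/0.1260 = 2.1715 × 0.050794 = 0.1103.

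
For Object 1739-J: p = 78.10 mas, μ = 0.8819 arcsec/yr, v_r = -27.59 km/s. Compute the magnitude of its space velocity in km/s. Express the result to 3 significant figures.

60.2 km/s

d = 1/p = 1/0.07810″ = 12.804 pc.
v_t = 4.740 μ d = 4.740 × 0.8819 × 12.804 = 53.523 km/s.
v = √(v_r² + v_t²) = √((-27.59)² + 53.523²) = √3625.92 = 60.216 km/s.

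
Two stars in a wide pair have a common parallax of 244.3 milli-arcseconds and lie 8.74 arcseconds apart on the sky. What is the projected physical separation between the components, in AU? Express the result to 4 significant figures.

35.78 AU

d = 1/p = 1/0.2443″ = 4.0933 pc.
At distance d (pc), an angle of θ arcsec spans θ·d AU: s = 8.74 × 4.0933 = 35.775 AU.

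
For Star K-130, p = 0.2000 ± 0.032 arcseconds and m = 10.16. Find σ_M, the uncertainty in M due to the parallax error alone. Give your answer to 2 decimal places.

M = m − 5 log₁₀ d + 5 = m + 5 log₁₀ p + 5, so ∂M/∂p = 5/(p ln 10).
σ_M = (5/ln 10) · (σ_p/p) = 2.1715 × 0.032/0.2000 = 2.1715 × 0.16 = 0.34744.

σ_M = 0.35 mag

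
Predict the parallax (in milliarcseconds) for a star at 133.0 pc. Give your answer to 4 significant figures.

p = 1/d = 1/133 = 0.0075188 arcsec.
= 0.0075188 × 1000 = 7.5188 mas.

7.519 mas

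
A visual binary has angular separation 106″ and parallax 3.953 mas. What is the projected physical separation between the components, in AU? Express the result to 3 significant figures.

26800 AU

d = 1/p = 1/0.003953″ = 252.97 pc.
At distance d (pc), an angle of θ arcsec spans θ·d AU: s = 106 × 252.97 = 26815 AU.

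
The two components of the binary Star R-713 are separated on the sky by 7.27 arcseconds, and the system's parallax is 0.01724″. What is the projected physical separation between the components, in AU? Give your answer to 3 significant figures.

d = 1/p = 1/0.01724″ = 58.005 pc.
At distance d (pc), an angle of θ arcsec spans θ·d AU: s = 7.27 × 58.005 = 421.7 AU.

422 AU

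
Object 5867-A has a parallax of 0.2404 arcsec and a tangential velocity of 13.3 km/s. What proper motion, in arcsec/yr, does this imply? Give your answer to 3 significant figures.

0.675 arcsec/yr

d = 1/p = 1/0.2404″ = 4.1597 pc.
μ = v_t / (4.74 d) = 13.3 / (4.74 × 4.1597) = 13.3 / 19.717 = 0.67454 ″/yr.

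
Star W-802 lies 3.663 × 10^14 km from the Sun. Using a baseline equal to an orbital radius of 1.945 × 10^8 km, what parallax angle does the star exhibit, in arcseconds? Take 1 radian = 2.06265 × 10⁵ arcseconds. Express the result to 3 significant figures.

0.110 arcsec

θ ≈ B/d = (1.945 × 10^8) / (3.663 × 10^14) = 5.3099 × 10^-7 rad.
In arcseconds: 5.3099 × 10^-7 × 206265 = 0.10952″.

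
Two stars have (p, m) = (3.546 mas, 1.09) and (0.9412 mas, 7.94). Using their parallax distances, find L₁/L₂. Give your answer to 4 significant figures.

d₁ = 1/p₁ = 1/0.003546″ = 282.01 pc; d₂ = 1/p₂ = 1/0.0009412″ = 1062.5 pc.
M₁ = m₁ − 5 log₁₀ d₁ + 5 = 1.09 − 12.2513 + 5 = -6.1613.
M₂ = 7.94 − 15.1316 + 5 = -2.1916.
L₁/L₂ = 10^(0.4(M₂ − M₁)) = 10^(0.4 × 3.9697) = 10^1.58788 = 38.715.

L₁/L₂ = 38.72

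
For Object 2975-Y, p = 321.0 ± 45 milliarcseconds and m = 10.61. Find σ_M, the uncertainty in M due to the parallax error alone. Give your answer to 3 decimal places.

σ_M = 0.304 mag

M = m − 5 log₁₀ d + 5 = m + 5 log₁₀ p + 5, so ∂M/∂p = 5/(p ln 10).
σ_M = (5/ln 10) · (σ_p/p) = 2.1715 × 45/321.0 = 2.1715 × 0.14019 = 0.30442.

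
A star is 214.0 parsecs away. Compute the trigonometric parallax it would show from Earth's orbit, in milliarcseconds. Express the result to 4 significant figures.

p = 1/d = 1/214 = 0.0046729 arcsec.
= 0.0046729 × 1000 = 4.6729 mas.

4.673 mas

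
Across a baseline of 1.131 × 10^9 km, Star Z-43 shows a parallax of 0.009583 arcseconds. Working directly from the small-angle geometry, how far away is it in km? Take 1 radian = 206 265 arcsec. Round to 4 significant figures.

θ = 0.009583″ = 0.009583/206265 = 4.6460 × 10^-8 rad.
d = B/θ = (1.131 × 10^9) / (4.6460 × 10^-8) = 2.4344 × 10^16 km.

2.434 × 10^16 km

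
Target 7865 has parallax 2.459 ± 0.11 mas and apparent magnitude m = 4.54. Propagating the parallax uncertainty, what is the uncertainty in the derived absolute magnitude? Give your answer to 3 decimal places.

M = m − 5 log₁₀ d + 5 = m + 5 log₁₀ p + 5, so ∂M/∂p = 5/(p ln 10).
σ_M = (5/ln 10) · (σ_p/p) = 2.1715 × 0.11/2.459 = 2.1715 × 0.044734 = 0.09714.

σ_M = 0.097 mag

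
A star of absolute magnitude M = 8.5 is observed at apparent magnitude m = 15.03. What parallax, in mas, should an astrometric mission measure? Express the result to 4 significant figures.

m − M = 15.03 − 8.5 = 6.53.
d = 10^((m−M)/5 + 1) = 10^2.306 = 202.3 pc.
p = 1/d = 1/202.3 = 0.0049432 arcsec = 4.9432 mas.

4.943 mas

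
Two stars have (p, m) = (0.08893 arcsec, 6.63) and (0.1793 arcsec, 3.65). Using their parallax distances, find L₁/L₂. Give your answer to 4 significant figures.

L₁/L₂ = 0.2613

d₁ = 1/p₁ = 1/0.08893″ = 11.245 pc; d₂ = 1/p₂ = 1/0.1793″ = 5.5772 pc.
M₁ = m₁ − 5 log₁₀ d₁ + 5 = 6.63 − 5.2548 + 5 = 6.3752.
M₂ = 3.65 − 3.7321 + 5 = 4.9179.
L₁/L₂ = 10^(0.4(M₂ − M₁)) = 10^(0.4 × (-1.4573)) = 10^(-0.58292) = 0.26126.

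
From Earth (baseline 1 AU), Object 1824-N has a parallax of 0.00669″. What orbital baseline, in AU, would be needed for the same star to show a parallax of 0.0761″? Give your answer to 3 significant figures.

11.4 AU

Parallax scales linearly with baseline: p ∝ B, so B = p_target / p_Earth × 1 AU.
B = 0.0761 / 0.00669 = 11.375 AU.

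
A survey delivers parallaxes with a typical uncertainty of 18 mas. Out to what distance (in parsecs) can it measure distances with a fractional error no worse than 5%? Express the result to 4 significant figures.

σ_d/d = σ_p/p, so the condition is σ_p/p ≤ 0.05, i.e. p ≥ σ_p/0.05.
p_min = 18/0.05 = 360 mas = 0.36 arcsec.
d_max = 1/p_min = 1/0.36 = 2.7778 pc.

2.778 pc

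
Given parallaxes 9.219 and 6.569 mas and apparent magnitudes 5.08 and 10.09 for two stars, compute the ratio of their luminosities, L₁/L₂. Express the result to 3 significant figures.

d₁ = 1/p₁ = 1/0.009219″ = 108.47 pc; d₂ = 1/p₂ = 1/0.006569″ = 152.23 pc.
M₁ = m₁ − 5 log₁₀ d₁ + 5 = 5.08 − 10.1765 + 5 = -0.0965.
M₂ = 10.09 − 10.9125 + 5 = 4.1775.
L₁/L₂ = 10^(0.4(M₂ − M₁)) = 10^(0.4 × 4.2740) = 10^1.70960 = 51.239.

L₁/L₂ = 51.2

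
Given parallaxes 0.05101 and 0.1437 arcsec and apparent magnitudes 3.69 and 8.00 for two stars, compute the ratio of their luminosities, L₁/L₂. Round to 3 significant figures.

L₁/L₂ = 420

d₁ = 1/p₁ = 1/0.05101″ = 19.604 pc; d₂ = 1/p₂ = 1/0.1437″ = 6.9589 pc.
M₁ = m₁ − 5 log₁₀ d₁ + 5 = 3.69 − 6.4617 + 5 = 2.2283.
M₂ = 8.00 − 4.2127 + 5 = 8.7873.
L₁/L₂ = 10^(0.4(M₂ − M₁)) = 10^(0.4 × 6.5590) = 10^2.62360 = 420.34.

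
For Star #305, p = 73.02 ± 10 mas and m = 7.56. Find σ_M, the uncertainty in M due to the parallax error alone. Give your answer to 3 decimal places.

σ_M = 0.297 mag

M = m − 5 log₁₀ d + 5 = m + 5 log₁₀ p + 5, so ∂M/∂p = 5/(p ln 10).
σ_M = (5/ln 10) · (σ_p/p) = 2.1715 × 10/73.02 = 2.1715 × 0.13695 = 0.29739.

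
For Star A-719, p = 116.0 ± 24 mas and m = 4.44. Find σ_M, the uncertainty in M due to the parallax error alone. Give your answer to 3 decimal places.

M = m − 5 log₁₀ d + 5 = m + 5 log₁₀ p + 5, so ∂M/∂p = 5/(p ln 10).
σ_M = (5/ln 10) · (σ_p/p) = 2.1715 × 24/116.0 = 2.1715 × 0.2069 = 0.44928.

σ_M = 0.449 mag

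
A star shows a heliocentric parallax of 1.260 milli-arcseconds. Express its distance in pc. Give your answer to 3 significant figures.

794 pc

p = 1.260 milli-arcseconds = 0.001260 arcsec.
d = 1/p = 1/0.001260 = 793.65 pc.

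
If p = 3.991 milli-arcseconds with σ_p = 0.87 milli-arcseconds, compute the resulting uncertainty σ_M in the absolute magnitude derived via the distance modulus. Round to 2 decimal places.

σ_M = 0.47 mag

M = m − 5 log₁₀ d + 5 = m + 5 log₁₀ p + 5, so ∂M/∂p = 5/(p ln 10).
σ_M = (5/ln 10) · (σ_p/p) = 2.1715 × 0.87/3.991 = 2.1715 × 0.21799 = 0.47337.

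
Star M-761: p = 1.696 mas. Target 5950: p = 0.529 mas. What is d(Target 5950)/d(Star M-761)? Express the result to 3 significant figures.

Since d = 1/p, d_B/d_A = p_A/p_B.
= 1.696 / 0.529 = 3.206.

3.21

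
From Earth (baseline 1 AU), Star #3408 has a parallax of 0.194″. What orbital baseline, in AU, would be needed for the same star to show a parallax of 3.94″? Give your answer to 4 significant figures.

Parallax scales linearly with baseline: p ∝ B, so B = p_target / p_Earth × 1 AU.
B = 3.94 / 0.194 = 20.309 AU.

20.31 AU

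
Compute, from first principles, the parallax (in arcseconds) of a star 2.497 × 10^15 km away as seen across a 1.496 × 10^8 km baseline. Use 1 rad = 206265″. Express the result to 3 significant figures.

θ ≈ B/d = (1.496 × 10^8) / (2.497 × 10^15) = 5.9912 × 10^-8 rad.
In arcseconds: 5.9912 × 10^-8 × 206265 = 0.012358″.

0.0124 arcsec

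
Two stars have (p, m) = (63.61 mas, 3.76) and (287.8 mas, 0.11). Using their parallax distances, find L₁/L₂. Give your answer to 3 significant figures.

L₁/L₂ = 0.710

d₁ = 1/p₁ = 1/0.06361″ = 15.721 pc; d₂ = 1/p₂ = 1/0.2878″ = 3.4746 pc.
M₁ = m₁ − 5 log₁₀ d₁ + 5 = 3.76 − 5.9824 + 5 = 2.7776.
M₂ = 0.11 − 2.7045 + 5 = 2.4055.
L₁/L₂ = 10^(0.4(M₂ − M₁)) = 10^(0.4 × (-0.3721)) = 10^(-0.14884) = 0.70984.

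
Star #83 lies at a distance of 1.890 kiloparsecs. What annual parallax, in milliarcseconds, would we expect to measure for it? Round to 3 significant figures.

0.529 mas

d = 1.890 kpc = 1890 pc.
p = 1/d = 1/1890 = 0.0005291 arcsec.
= 0.0005291 × 1000 = 0.5291 mas.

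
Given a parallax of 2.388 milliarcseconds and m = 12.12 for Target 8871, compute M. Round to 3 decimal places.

M = 4.010

d = 1/p = 1/0.002388″ = 418.76 pc.
m − M = 5 log₁₀(418.76) − 5 = 13.1098 − 5 = 8.1098.
M = m − (m − M) = 12.12 − 8.1098 = 4.010.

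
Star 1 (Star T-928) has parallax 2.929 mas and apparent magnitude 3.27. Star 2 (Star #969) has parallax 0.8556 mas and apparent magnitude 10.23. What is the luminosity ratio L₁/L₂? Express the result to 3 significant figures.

d₁ = 1/p₁ = 1/0.002929″ = 341.41 pc; d₂ = 1/p₂ = 1/0.0008556″ = 1168.8 pc.
M₁ = m₁ − 5 log₁₀ d₁ + 5 = 3.27 − 12.6664 + 5 = -4.3964.
M₂ = 10.23 − 15.3387 + 5 = -0.1087.
L₁/L₂ = 10^(0.4(M₂ − M₁)) = 10^(0.4 × 4.2877) = 10^1.71508 = 51.89.

L₁/L₂ = 51.9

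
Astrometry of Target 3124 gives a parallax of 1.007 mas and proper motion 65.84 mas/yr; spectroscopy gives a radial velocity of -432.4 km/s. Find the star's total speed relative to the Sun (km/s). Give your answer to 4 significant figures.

d = 1/p = 1/0.001007″ = 993.05 pc.
μ = 65.84 mas/yr = 0.06584 ″/yr.
v_t = 4.740 μ d = 4.740 × 0.06584 × 993.05 = 309.91 km/s.
v = √(v_r² + v_t²) = √((-432.4)² + 309.91²) = √283014 = 531.99 km/s.

532.0 km/s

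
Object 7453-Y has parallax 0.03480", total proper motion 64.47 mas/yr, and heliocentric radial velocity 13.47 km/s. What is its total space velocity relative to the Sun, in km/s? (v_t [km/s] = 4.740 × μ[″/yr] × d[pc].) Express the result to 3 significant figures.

16.1 km/s

d = 1/p = 1/0.03480″ = 28.736 pc.
μ = 64.47 mas/yr = 0.06447 ″/yr.
v_t = 4.740 μ d = 4.740 × 0.06447 × 28.736 = 8.7814 km/s.
v = √(v_r² + v_t²) = √(13.47² + 8.7814²) = √258.554 = 16.08 km/s.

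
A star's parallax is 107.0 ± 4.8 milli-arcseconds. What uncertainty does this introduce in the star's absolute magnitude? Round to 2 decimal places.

σ_M = 0.10 mag

M = m − 5 log₁₀ d + 5 = m + 5 log₁₀ p + 5, so ∂M/∂p = 5/(p ln 10).
σ_M = (5/ln 10) · (σ_p/p) = 2.1715 × 4.8/107.0 = 2.1715 × 0.04486 = 0.097413.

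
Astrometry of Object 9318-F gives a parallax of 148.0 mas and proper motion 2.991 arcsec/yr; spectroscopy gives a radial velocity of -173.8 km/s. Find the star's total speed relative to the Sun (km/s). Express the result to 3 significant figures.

198 km/s

d = 1/p = 1/0.1480″ = 6.7568 pc.
v_t = 4.740 μ d = 4.740 × 2.991 × 6.7568 = 95.793 km/s.
v = √(v_r² + v_t²) = √((-173.8)² + 95.793²) = √39382.7 = 198.45 km/s.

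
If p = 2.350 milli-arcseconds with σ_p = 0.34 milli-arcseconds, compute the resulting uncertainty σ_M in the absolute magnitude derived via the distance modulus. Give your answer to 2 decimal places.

M = m − 5 log₁₀ d + 5 = m + 5 log₁₀ p + 5, so ∂M/∂p = 5/(p ln 10).
σ_M = (5/ln 10) · (σ_p/p) = 2.1715 × 0.34/2.350 = 2.1715 × 0.14468 = 0.31417.

σ_M = 0.31 mag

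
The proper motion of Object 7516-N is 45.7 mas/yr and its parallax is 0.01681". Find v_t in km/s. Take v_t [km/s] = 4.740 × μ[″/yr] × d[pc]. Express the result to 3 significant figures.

12.9 km/s

d = 1/p = 1/0.01681″ = 59.488 pc.
μ = 45.7 mas/yr = 0.0457 ″/yr.
v_t = 4.74 × μ × d = 4.74 × 0.0457 × 59.488 = 12.886 km/s.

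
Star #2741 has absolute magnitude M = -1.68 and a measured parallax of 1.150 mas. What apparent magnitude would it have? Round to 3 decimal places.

m = 8.017

d = 1/p = 1/0.001150″ = 869.57 pc.
m − M = 5 log₁₀ d − 5 = 5 log₁₀(869.57) − 5 = 14.6965 − 5 = 9.6965.
m = M + (m − M) = -1.68 + 9.6965 = 8.017.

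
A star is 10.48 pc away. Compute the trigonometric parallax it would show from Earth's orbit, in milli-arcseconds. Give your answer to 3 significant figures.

95.4 mas

p = 1/d = 1/10.48 = 0.09542 arcsec.
= 0.09542 × 1000 = 95.42 mas.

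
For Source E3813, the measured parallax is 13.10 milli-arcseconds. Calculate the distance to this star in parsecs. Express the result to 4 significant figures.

76.34 pc

p = 13.10 milli-arcseconds = 0.01310 arcsec.
d = 1/p = 1/0.01310 = 76.336 pc.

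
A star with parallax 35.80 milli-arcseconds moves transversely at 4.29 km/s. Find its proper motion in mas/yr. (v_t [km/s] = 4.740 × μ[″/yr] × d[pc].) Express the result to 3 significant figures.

32.4 mas/yr

d = 1/p = 1/0.03580″ = 27.933 pc.
μ = v_t / (4.74 d) = 4.29 / (4.74 × 27.933) = 4.29 / 132.4 = 0.032402 ″/yr = 32.402 mas/yr.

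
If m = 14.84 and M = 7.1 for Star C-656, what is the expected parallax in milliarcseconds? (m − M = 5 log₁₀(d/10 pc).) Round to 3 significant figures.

m − M = 14.84 − 7.1 = 7.74.
d = 10^((m−M)/5 + 1) = 10^2.548 = 353.18 pc.
p = 1/d = 1/353.18 = 0.0028314 arcsec = 2.8314 mas.

2.83 mas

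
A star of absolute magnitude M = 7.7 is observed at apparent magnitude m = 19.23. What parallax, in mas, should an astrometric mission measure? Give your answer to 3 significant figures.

0.494 mas

m − M = 19.23 − 7.7 = 11.53.
d = 10^((m−M)/5 + 1) = 10^3.306 = 2023 pc.
p = 1/d = 1/2023 = 0.00049432 arcsec = 0.49432 mas.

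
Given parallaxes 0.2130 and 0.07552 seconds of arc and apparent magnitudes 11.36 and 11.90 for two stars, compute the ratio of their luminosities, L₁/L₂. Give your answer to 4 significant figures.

L₁/L₂ = 0.2067

d₁ = 1/p₁ = 1/0.2130″ = 4.6948 pc; d₂ = 1/p₂ = 1/0.07552″ = 13.242 pc.
M₁ = m₁ − 5 log₁₀ d₁ + 5 = 11.36 − 3.3581 + 5 = 13.0019.
M₂ = 11.90 − 5.6098 + 5 = 11.2902.
L₁/L₂ = 10^(0.4(M₂ − M₁)) = 10^(0.4 × (-1.7117)) = 10^(-0.68468) = 0.20669.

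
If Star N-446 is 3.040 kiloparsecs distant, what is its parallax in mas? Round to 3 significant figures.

d = 3.040 kpc = 3040 pc.
p = 1/d = 1/3040 = 0.00032895 arcsec.
= 0.00032895 × 1000 = 0.32895 mas.

0.329 mas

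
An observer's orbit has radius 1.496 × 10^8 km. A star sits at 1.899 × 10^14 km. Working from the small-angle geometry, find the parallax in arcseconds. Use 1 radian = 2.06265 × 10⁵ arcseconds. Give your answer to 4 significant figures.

θ ≈ B/d = (1.496 × 10^8) / (1.899 × 10^14) = 7.8778 × 10^-7 rad.
In arcseconds: 7.8778 × 10^-7 × 206265 = 0.16249″.

0.1625 arcsec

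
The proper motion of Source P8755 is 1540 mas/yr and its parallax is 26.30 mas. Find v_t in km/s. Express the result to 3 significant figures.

d = 1/p = 1/0.02630″ = 38.023 pc.
μ = 1540 mas/yr = 1.54 ″/yr.
v_t = 4.74 × μ × d = 4.74 × 1.54 × 38.023 = 277.55 km/s.

278 km/s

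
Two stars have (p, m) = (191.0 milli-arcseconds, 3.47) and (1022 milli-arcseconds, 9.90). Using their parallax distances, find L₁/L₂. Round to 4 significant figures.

L₁/L₂ = 10690

d₁ = 1/p₁ = 1/0.1910″ = 5.2356 pc; d₂ = 1/p₂ = 1/1.022″ = 0.97847 pc.
M₁ = m₁ − 5 log₁₀ d₁ + 5 = 3.47 − 3.5948 + 5 = 4.8752.
M₂ = 9.90 − (-0.0473) + 5 = 14.9473.
L₁/L₂ = 10^(0.4(M₂ − M₁)) = 10^(0.4 × 10.0721) = 10^4.02884 = 10687.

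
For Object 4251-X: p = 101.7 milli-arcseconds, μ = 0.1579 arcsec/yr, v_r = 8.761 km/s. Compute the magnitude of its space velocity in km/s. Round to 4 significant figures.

11.44 km/s

d = 1/p = 1/0.1017″ = 9.8328 pc.
v_t = 4.740 μ d = 4.740 × 0.1579 × 9.8328 = 7.3593 km/s.
v = √(v_r² + v_t²) = √(8.761² + 7.3593²) = √130.914 = 11.442 km/s.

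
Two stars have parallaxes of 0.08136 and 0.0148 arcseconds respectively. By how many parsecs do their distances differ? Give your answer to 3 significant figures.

d_A = 1/0.08136″ = 12.291 pc; d_B = 1/0.01480″ = 67.568 pc.
|d_B − d_A| = |67.568 − 12.291| = 55.277 pc.

55.3 pc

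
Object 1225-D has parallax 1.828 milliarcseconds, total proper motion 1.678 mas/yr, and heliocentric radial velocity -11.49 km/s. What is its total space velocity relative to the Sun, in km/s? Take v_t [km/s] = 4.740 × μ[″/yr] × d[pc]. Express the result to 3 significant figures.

12.3 km/s

d = 1/p = 1/0.001828″ = 547.05 pc.
μ = 1.678 mas/yr = 0.001678 ″/yr.
v_t = 4.740 μ d = 4.740 × 0.001678 × 547.05 = 4.3511 km/s.
v = √(v_r² + v_t²) = √((-11.49)² + 4.3511²) = √150.952 = 12.286 km/s.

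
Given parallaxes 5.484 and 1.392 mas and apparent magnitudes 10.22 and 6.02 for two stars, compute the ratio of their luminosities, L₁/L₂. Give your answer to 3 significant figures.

d₁ = 1/p₁ = 1/0.005484″ = 182.35 pc; d₂ = 1/p₂ = 1/0.001392″ = 718.39 pc.
M₁ = m₁ − 5 log₁₀ d₁ + 5 = 10.22 − 11.3045 + 5 = 3.9155.
M₂ = 6.02 − 14.2818 + 5 = -3.2618.
L₁/L₂ = 10^(0.4(M₂ − M₁)) = 10^(0.4 × (-7.1773)) = 10^(-2.87092) = 0.0013461.

L₁/L₂ = 0.00135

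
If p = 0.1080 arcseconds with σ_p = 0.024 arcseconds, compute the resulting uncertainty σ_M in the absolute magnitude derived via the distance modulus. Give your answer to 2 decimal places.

σ_M = 0.48 mag

M = m − 5 log₁₀ d + 5 = m + 5 log₁₀ p + 5, so ∂M/∂p = 5/(p ln 10).
σ_M = (5/ln 10) · (σ_p/p) = 2.1715 × 0.024/0.1080 = 2.1715 × 0.22222 = 0.48255.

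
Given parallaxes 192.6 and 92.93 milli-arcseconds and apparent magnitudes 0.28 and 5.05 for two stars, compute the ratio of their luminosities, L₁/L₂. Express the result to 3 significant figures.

L₁/L₂ = 18.8

d₁ = 1/p₁ = 1/0.1926″ = 5.1921 pc; d₂ = 1/p₂ = 1/0.09293″ = 10.761 pc.
M₁ = m₁ − 5 log₁₀ d₁ + 5 = 0.28 − 3.5767 + 5 = 1.7033.
M₂ = 5.05 − 5.1593 + 5 = 4.8907.
L₁/L₂ = 10^(0.4(M₂ − M₁)) = 10^(0.4 × 3.1874) = 10^1.27496 = 18.835.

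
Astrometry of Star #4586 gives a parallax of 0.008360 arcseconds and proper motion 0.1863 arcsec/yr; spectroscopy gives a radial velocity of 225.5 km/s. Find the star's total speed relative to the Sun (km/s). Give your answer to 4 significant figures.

d = 1/p = 1/0.008360″ = 119.62 pc.
v_t = 4.740 μ d = 4.740 × 0.1863 × 119.62 = 105.63 km/s.
v = √(v_r² + v_t²) = √(225.5² + 105.63²) = √62007.9 = 249.01 km/s.

249.0 km/s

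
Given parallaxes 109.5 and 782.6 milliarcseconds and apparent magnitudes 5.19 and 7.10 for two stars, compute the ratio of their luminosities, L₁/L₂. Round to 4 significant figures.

L₁/L₂ = 296.7

d₁ = 1/p₁ = 1/0.1095″ = 9.1324 pc; d₂ = 1/p₂ = 1/0.7826″ = 1.2778 pc.
M₁ = m₁ − 5 log₁₀ d₁ + 5 = 5.19 − 4.8029 + 5 = 5.3871.
M₂ = 7.10 − 0.5323 + 5 = 11.5677.
L₁/L₂ = 10^(0.4(M₂ − M₁)) = 10^(0.4 × 6.1806) = 10^2.47224 = 296.65.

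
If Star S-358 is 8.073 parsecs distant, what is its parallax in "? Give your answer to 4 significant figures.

0.1239 "

p = 1/d = 1/8.073 = 0.12387 arcsec.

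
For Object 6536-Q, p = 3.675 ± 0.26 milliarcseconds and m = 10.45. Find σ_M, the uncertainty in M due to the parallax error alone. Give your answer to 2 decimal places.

σ_M = 0.15 mag

M = m − 5 log₁₀ d + 5 = m + 5 log₁₀ p + 5, so ∂M/∂p = 5/(p ln 10).
σ_M = (5/ln 10) · (σ_p/p) = 2.1715 × 0.26/3.675 = 2.1715 × 0.070748 = 0.15363.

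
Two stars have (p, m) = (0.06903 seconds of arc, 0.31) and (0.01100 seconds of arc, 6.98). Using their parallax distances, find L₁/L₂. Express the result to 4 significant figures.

L₁/L₂ = 11.82

d₁ = 1/p₁ = 1/0.06903″ = 14.486 pc; d₂ = 1/p₂ = 1/0.01100″ = 90.909 pc.
M₁ = m₁ − 5 log₁₀ d₁ + 5 = 0.31 − 5.8047 + 5 = -0.4947.
M₂ = 6.98 − 9.7930 + 5 = 2.1870.
L₁/L₂ = 10^(0.4(M₂ − M₁)) = 10^(0.4 × 2.6817) = 10^1.07268 = 11.822.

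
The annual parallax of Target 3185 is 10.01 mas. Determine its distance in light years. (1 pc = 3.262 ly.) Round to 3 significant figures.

p = 10.01 mas = 0.01001 arcsec.
d = 1/p = 1/0.01001 = 99.9 pc.
In light-years: 99.9 × 3.262 = 325.87 ly.

326 light years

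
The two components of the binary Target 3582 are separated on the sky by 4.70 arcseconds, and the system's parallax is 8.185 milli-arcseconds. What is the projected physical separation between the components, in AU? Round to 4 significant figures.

d = 1/p = 1/0.008185″ = 122.17 pc.
At distance d (pc), an angle of θ arcsec spans θ·d AU: s = 4.70 × 122.17 = 574.2 AU.

574.2 AU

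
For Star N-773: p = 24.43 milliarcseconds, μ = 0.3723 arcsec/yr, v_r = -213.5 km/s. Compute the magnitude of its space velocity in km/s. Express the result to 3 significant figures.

225 km/s

d = 1/p = 1/0.02443″ = 40.933 pc.
v_t = 4.740 μ d = 4.740 × 0.3723 × 40.933 = 72.235 km/s.
v = √(v_r² + v_t²) = √((-213.5)² + 72.235²) = √50800.1 = 225.39 km/s.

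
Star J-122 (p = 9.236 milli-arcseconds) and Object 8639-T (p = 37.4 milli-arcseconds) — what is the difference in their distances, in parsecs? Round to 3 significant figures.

81.5 pc

d_A = 1/0.009236″ = 108.27 pc; d_B = 1/0.03740″ = 26.738 pc.
|d_B − d_A| = |26.738 − 108.27| = 81.532 pc.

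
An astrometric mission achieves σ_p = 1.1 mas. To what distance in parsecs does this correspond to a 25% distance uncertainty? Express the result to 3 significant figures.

σ_d/d = σ_p/p, so the condition is σ_p/p ≤ 0.25, i.e. p ≥ σ_p/0.25.
p_min = 1.1/0.25 = 4.4 mas = 0.0044 arcsec.
d_max = 1/p_min = 1/0.0044 = 227.27 pc.

227 pc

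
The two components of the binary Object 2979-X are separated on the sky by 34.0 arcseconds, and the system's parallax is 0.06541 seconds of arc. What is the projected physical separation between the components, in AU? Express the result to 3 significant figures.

520 AU

d = 1/p = 1/0.06541″ = 15.288 pc.
At distance d (pc), an angle of θ arcsec spans θ·d AU: s = 34.0 × 15.288 = 519.79 AU.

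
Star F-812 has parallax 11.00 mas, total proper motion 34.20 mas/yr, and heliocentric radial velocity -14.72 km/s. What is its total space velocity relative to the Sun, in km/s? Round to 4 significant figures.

d = 1/p = 1/0.01100″ = 90.909 pc.
μ = 34.20 mas/yr = 0.03420 ″/yr.
v_t = 4.740 μ d = 4.740 × 0.03420 × 90.909 = 14.737 km/s.
v = √(v_r² + v_t²) = √((-14.72)² + 14.737²) = √433.858 = 20.829 km/s.

20.83 km/s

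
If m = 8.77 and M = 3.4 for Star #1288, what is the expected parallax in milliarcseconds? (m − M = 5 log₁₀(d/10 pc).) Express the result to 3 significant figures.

m − M = 8.77 − 3.4 = 5.37.
d = 10^((m−M)/5 + 1) = 10^2.074 = 118.58 pc.
p = 1/d = 1/118.58 = 0.0084331 arcsec = 8.4331 mas.

8.43 mas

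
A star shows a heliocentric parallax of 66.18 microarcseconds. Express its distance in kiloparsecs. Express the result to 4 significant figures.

15.11 kpc

p = 66.18 microarcseconds = 0.00006618 arcsec.
d = 1/p = 1/0.00006618 = 15110 pc.
= 15.11 kpc.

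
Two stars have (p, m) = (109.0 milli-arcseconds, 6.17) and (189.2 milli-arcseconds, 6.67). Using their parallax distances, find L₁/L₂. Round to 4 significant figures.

d₁ = 1/p₁ = 1/0.1090″ = 9.1743 pc; d₂ = 1/p₂ = 1/0.1892″ = 5.2854 pc.
M₁ = m₁ − 5 log₁₀ d₁ + 5 = 6.17 − 4.8129 + 5 = 6.3571.
M₂ = 6.67 − 3.6154 + 5 = 8.0546.
L₁/L₂ = 10^(0.4(M₂ − M₁)) = 10^(0.4 × 1.6975) = 10^0.67900 = 4.7753.

L₁/L₂ = 4.775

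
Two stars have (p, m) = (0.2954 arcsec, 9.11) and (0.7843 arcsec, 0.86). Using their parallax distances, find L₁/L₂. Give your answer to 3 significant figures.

d₁ = 1/p₁ = 1/0.2954″ = 3.3852 pc; d₂ = 1/p₂ = 1/0.7843″ = 1.275 pc.
M₁ = m₁ − 5 log₁₀ d₁ + 5 = 9.11 − 2.6479 + 5 = 11.4621.
M₂ = 0.86 − 0.5276 + 5 = 5.3324.
L₁/L₂ = 10^(0.4(M₂ − M₁)) = 10^(0.4 × (-6.1297)) = 10^(-2.45188) = 0.0035328.

L₁/L₂ = 0.00353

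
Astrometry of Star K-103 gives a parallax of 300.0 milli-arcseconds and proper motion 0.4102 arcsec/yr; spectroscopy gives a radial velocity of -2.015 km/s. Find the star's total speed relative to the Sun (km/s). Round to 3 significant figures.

d = 1/p = 1/0.3000″ = 3.3333 pc.
v_t = 4.740 μ d = 4.740 × 0.4102 × 3.3333 = 6.4811 km/s.
v = √(v_r² + v_t²) = √((-2.015)² + 6.4811²) = √46.0649 = 6.7871 km/s.

6.79 km/s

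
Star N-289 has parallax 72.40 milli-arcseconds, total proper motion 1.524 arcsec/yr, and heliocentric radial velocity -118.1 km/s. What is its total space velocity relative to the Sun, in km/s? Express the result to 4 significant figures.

154.6 km/s

d = 1/p = 1/0.07240″ = 13.812 pc.
v_t = 4.740 μ d = 4.740 × 1.524 × 13.812 = 99.775 km/s.
v = √(v_r² + v_t²) = √((-118.1)² + 99.775²) = √23902.7 = 154.6 km/s.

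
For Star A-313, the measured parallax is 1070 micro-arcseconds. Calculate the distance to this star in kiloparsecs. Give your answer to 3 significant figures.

0.935 kpc

p = 1070 micro-arcseconds = 0.001070 arcsec.
d = 1/p = 1/0.001070 = 934.58 pc.
= 0.93458 kpc.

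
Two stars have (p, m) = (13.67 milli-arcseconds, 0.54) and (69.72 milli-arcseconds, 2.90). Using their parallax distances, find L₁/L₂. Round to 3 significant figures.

L₁/L₂ = 229

d₁ = 1/p₁ = 1/0.01367″ = 73.153 pc; d₂ = 1/p₂ = 1/0.06972″ = 14.343 pc.
M₁ = m₁ − 5 log₁₀ d₁ + 5 = 0.54 − 9.3212 + 5 = -3.7812.
M₂ = 2.90 − 5.7832 + 5 = 2.1168.
L₁/L₂ = 10^(0.4(M₂ − M₁)) = 10^(0.4 × 5.8980) = 10^2.35920 = 228.67.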